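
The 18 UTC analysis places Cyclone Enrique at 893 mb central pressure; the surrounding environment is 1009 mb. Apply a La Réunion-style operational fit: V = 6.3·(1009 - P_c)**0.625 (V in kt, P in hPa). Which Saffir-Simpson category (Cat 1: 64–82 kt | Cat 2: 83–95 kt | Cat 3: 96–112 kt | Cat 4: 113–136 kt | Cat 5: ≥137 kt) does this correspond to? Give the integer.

ΔP = 1009 − 893 = 116 mb.
V ≈ 6.3 × 116^0.625 = 6.3 × 19.51 ≈ 123 kt.
123 kt falls in the Category 4 band.

4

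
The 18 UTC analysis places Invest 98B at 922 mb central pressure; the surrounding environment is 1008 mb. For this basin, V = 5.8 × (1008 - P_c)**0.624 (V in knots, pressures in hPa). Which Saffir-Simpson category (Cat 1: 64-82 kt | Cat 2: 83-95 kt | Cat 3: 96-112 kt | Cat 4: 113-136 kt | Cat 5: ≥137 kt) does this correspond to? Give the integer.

ΔP = 1008 − 922 = 86 mb.
V ≈ 5.8 × 86^0.624 = 5.8 × 16.11 ≈ 93 kt.
93 kt falls in the Category 2 band.

2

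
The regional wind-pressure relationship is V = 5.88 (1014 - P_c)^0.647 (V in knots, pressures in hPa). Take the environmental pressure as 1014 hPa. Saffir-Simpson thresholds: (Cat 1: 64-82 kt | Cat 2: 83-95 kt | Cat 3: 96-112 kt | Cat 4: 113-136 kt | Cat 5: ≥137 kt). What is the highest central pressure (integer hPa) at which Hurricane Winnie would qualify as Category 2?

954 hPa

Category 2 begins at V = 83 kt.
Required ΔP = (83/5.88)^(1/0.647) = 14.116^1.546 ≈ 59.84 hPa.
P_c ≤ 1014 − 59.84 = 954.16, so the highest integer P_c is 954 hPa.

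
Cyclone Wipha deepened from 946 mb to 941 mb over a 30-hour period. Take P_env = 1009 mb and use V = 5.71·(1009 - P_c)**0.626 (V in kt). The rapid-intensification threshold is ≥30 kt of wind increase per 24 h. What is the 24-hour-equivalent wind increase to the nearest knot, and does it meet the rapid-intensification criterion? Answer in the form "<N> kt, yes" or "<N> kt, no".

3 kt, no

V₁: ΔP = 63, V ≈ 5.71 × 63^0.626 ≈ 76.39 kt.
V₂: ΔP = 68, V ≈ 5.71 × 68^0.626 ≈ 80.13 kt.
ΔV over 30 h = 3.74 kt → 24 h equivalent = 3.74 × 24/30 ≈ 2.99 kt.
3 kt < 30 kt ⇒ not rapid intensification.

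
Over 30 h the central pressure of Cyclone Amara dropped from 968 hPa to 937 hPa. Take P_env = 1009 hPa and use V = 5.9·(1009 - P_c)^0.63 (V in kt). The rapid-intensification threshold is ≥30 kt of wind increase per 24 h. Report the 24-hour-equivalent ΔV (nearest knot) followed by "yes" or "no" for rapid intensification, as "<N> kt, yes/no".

21 kt, no

V₁: ΔP = 41, V ≈ 5.9 × 41^0.63 ≈ 61.22 kt.
V₂: ΔP = 72, V ≈ 5.9 × 72^0.63 ≈ 87.29 kt.
ΔV over 30 h = 26.07 kt → 24 h equivalent = 26.07 × 24/30 ≈ 20.86 kt.
21 kt < 30 kt ⇒ not rapid intensification.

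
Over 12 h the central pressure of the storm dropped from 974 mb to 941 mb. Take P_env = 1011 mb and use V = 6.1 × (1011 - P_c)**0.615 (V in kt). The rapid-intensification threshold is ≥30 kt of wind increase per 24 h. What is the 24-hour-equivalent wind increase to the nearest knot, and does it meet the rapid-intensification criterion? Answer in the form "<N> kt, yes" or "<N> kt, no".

V₁: ΔP = 37, V ≈ 6.1 × 37^0.615 ≈ 56.20 kt.
V₂: ΔP = 70, V ≈ 6.1 × 70^0.615 ≈ 83.19 kt.
ΔV over 12 h = 26.99 kt → 24 h equivalent = 26.99 × 24/12 ≈ 53.98 kt.
54 kt ≥ 30 kt ⇒ rapid intensification.

54 kt, yes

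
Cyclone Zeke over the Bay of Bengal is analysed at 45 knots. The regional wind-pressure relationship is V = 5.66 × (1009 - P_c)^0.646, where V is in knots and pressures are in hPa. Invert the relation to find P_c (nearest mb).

984 mb

ΔP = (V / 5.66)^(1/0.646) = (45/5.66)^1.548.
45/5.66 = 7.951; 7.951^1.548 ≈ 24.76 mb.
P_c = 1009 − 24.76 = 984.24 ≈ 984 mb.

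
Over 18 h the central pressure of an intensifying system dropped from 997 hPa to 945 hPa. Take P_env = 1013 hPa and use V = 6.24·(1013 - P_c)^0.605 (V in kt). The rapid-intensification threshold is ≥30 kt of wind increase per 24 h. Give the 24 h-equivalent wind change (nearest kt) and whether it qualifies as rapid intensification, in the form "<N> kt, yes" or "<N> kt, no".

V₁: ΔP = 16, V ≈ 6.24 × 16^0.605 ≈ 33.39 kt.
V₂: ΔP = 68, V ≈ 6.24 × 68^0.605 ≈ 80.14 kt.
ΔV over 18 h = 46.75 kt → 24 h equivalent = 46.75 × 24/18 ≈ 62.33 kt.
62 kt ≥ 30 kt ⇒ rapid intensification.

62 kt, yes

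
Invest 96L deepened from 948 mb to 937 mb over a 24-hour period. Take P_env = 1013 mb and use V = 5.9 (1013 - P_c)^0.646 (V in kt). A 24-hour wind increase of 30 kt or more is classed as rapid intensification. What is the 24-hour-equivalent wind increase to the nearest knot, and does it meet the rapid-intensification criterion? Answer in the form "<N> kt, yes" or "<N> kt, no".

9 kt, no

V₁: ΔP = 65, V ≈ 5.9 × 65^0.646 ≈ 87.50 kt.
V₂: ΔP = 76, V ≈ 5.9 × 76^0.646 ≈ 96.80 kt.
ΔV over 24 h = 9.30 kt → 24 h equivalent = 9.30 × 24/24 ≈ 9.30 kt.
9 kt < 30 kt ⇒ not rapid intensification.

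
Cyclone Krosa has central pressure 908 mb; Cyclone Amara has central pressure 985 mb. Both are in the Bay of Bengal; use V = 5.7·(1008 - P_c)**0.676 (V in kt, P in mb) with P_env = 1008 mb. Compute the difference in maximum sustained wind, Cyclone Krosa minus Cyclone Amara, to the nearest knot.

Cyclone Krosa: ΔP = 100; V ≈ 5.7 × 100^0.676 ≈ 128.20 kt.
Cyclone Amara: ΔP = 23; V ≈ 5.7 × 23^0.676 ≈ 47.47 kt.
Difference ≈ 128.20 − 47.47 = 80.73 → 81 kt.

81 kt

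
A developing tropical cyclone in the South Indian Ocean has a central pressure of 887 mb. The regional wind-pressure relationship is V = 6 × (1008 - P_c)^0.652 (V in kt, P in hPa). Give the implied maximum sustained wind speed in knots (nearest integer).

137 kt

ΔP = 1008 − 887 = 121 mb.
121^0.652 ≈ 22.802.
V ≈ 6 × 22.802 ≈ 136.8 kt.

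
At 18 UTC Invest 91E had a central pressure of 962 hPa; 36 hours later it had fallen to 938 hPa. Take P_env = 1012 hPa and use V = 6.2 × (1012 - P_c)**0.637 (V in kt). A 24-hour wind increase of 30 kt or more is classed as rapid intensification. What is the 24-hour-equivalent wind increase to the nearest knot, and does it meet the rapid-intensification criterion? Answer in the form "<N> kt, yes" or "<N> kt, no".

V₁: ΔP = 50, V ≈ 6.2 × 50^0.637 ≈ 74.93 kt.
V₂: ΔP = 74, V ≈ 6.2 × 74^0.637 ≈ 96.18 kt.
ΔV over 36 h = 21.25 kt → 24 h equivalent = 21.25 × 24/36 ≈ 14.17 kt.
14 kt < 30 kt ⇒ not rapid intensification.

14 kt, no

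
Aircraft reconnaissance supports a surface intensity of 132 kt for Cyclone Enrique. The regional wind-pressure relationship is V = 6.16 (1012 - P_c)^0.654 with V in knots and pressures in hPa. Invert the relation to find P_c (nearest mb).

904 mb

ΔP = (V / 6.16)^(1/0.654) = (132/6.16)^1.529.
132/6.16 = 21.429; 21.429^1.529 ≈ 108.43 mb.
P_c = 1012 − 108.43 = 903.57 ≈ 904 mb.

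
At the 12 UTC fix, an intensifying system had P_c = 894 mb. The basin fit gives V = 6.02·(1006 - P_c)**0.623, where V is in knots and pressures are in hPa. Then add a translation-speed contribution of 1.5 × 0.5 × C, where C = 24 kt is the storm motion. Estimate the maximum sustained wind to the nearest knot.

ΔP = 1006 − 894 = 112 mb.
112^0.623 ≈ 18.909.
V ≈ 6.02 × 18.909 ≈ 113.8 kt.
Translation term: 1.5 × 0.5 × 24 = 18 kt.
Corrected V ≈ 131.8 kt → 132 kt.

132 kt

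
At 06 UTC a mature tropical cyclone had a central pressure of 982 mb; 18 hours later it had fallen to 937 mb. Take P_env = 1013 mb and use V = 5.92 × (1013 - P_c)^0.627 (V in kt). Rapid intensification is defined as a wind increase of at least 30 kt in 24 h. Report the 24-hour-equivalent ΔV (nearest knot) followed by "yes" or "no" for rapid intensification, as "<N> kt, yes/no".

51 kt, yes

V₁: ΔP = 31, V ≈ 5.92 × 31^0.627 ≈ 50.98 kt.
V₂: ΔP = 76, V ≈ 5.92 × 76^0.627 ≈ 89.45 kt.
ΔV over 18 h = 38.47 kt → 24 h equivalent = 38.47 × 24/18 ≈ 51.29 kt.
51 kt ≥ 30 kt ⇒ rapid intensification.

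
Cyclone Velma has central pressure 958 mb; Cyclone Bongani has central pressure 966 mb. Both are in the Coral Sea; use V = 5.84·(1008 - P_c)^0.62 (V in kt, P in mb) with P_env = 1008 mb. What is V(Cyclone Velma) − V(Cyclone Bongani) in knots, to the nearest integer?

7 kt

Cyclone Velma: ΔP = 50; V ≈ 5.84 × 50^0.62 ≈ 66.04 kt.
Cyclone Bongani: ΔP = 42; V ≈ 5.84 × 42^0.62 ≈ 59.27 kt.
Difference ≈ 66.04 − 59.27 = 6.77 → 7 kt.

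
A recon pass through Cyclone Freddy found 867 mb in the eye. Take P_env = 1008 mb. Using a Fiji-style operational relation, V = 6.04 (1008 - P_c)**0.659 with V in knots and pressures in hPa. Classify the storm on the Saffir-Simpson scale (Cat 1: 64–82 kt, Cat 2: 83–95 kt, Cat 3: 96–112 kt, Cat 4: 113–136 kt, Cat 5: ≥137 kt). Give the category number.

ΔP = 1008 − 867 = 141 mb.
V ≈ 6.04 × 141^0.659 = 6.04 × 26.08 ≈ 158 kt.
158 kt falls in the Category 5 band.

5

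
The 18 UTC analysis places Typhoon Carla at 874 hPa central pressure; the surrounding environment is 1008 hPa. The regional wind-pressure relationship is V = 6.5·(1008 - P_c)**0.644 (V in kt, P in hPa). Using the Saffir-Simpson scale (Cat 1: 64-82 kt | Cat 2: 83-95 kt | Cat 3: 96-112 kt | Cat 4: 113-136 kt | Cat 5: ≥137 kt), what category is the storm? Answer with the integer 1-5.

5

ΔP = 1008 − 874 = 134 hPa.
V ≈ 6.5 × 134^0.644 = 6.5 × 23.43 ≈ 152 kt.
152 kt falls in the Category 5 band.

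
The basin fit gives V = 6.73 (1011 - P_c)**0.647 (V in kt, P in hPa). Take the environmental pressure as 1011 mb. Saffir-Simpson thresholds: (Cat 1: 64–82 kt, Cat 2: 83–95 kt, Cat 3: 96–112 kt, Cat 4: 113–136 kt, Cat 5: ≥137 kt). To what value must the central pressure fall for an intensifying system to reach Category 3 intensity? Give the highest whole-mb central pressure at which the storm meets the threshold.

Category 3 begins at V = 96 kt.
Required ΔP = (96/6.73)^(1/0.647) = 14.264^1.546 ≈ 60.82 mb.
P_c ≤ 1011 − 60.82 = 950.18, so the highest integer P_c is 950 mb.

950 mb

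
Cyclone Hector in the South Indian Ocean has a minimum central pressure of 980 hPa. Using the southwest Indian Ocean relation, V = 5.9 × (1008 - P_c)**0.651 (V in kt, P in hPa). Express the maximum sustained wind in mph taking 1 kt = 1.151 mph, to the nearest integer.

ΔP = 1008 − 980 = 28 hPa.
V ≈ 5.9 × 28^0.651 = 5.9 × 8.752 ≈ 51.636 kt.
51.636 × 1.151 ≈ 59.43 mph → 59 mph.

59 mph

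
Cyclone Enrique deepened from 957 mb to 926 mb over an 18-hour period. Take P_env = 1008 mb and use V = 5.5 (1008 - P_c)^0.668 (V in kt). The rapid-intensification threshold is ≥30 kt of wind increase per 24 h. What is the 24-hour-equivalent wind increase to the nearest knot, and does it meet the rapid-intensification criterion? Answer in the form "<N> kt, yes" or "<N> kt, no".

38 kt, yes

V₁: ΔP = 51, V ≈ 5.5 × 51^0.668 ≈ 76.04 kt.
V₂: ΔP = 82, V ≈ 5.5 × 82^0.668 ≈ 104.42 kt.
ΔV over 18 h = 28.38 kt → 24 h equivalent = 28.38 × 24/18 ≈ 37.84 kt.
38 kt ≥ 30 kt ⇒ rapid intensification.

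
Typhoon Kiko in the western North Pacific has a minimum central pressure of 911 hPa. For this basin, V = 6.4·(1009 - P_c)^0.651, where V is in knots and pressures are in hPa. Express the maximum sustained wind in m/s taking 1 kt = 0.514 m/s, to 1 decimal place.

ΔP = 1009 − 911 = 98 hPa.
V ≈ 6.4 × 98^0.651 = 6.4 × 19.783 ≈ 126.610 kt.
126.610 × 0.514 ≈ 65.08 m/s → 65.1 m/s.

65.1 m/s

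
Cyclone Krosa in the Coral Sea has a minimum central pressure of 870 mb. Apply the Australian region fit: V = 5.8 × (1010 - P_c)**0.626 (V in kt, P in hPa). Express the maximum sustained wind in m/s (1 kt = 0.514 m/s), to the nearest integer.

ΔP = 1010 − 870 = 140 mb.
V ≈ 5.8 × 140^0.626 = 5.8 × 22.053 ≈ 127.910 kt.
127.910 × 0.514 ≈ 65.75 m/s → 66 m/s.

66 m/s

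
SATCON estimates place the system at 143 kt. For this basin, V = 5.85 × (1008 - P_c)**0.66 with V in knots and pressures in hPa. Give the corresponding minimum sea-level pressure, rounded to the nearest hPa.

ΔP = (V / 5.85)^(1/0.66) = (143/5.85)^1.515.
143/5.85 = 24.444; 24.444^1.515 ≈ 126.85 hPa.
P_c = 1008 − 126.85 = 881.15 ≈ 881 hPa.

881 hPa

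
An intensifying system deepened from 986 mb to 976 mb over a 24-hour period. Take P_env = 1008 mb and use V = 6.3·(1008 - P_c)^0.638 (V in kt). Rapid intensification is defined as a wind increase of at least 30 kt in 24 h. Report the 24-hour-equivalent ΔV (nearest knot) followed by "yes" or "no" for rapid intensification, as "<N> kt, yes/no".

12 kt, no

V₁: ΔP = 22, V ≈ 6.3 × 22^0.638 ≈ 45.27 kt.
V₂: ΔP = 32, V ≈ 6.3 × 32^0.638 ≈ 57.49 kt.
ΔV over 24 h = 12.22 kt → 24 h equivalent = 12.22 × 24/24 ≈ 12.22 kt.
12 kt < 30 kt ⇒ not rapid intensification.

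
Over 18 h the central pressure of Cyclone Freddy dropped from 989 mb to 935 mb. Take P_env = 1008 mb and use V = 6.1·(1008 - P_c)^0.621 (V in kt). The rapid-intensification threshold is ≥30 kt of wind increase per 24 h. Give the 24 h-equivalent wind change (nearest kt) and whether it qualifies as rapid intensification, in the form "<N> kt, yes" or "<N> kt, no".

V₁: ΔP = 19, V ≈ 6.1 × 19^0.621 ≈ 37.97 kt.
V₂: ΔP = 73, V ≈ 6.1 × 73^0.621 ≈ 87.59 kt.
ΔV over 18 h = 49.62 kt → 24 h equivalent = 49.62 × 24/18 ≈ 66.16 kt.
66 kt ≥ 30 kt ⇒ rapid intensification.

66 kt, yes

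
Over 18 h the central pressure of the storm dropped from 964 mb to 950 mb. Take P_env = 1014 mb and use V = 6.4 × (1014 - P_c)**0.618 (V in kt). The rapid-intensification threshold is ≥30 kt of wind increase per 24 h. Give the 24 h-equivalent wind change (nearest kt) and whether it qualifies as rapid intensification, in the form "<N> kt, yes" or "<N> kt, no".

16 kt, no

V₁: ΔP = 50, V ≈ 6.4 × 50^0.618 ≈ 71.80 kt.
V₂: ΔP = 64, V ≈ 6.4 × 64^0.618 ≈ 83.64 kt.
ΔV over 18 h = 11.84 kt → 24 h equivalent = 11.84 × 24/18 ≈ 15.79 kt.
16 kt < 30 kt ⇒ not rapid intensification.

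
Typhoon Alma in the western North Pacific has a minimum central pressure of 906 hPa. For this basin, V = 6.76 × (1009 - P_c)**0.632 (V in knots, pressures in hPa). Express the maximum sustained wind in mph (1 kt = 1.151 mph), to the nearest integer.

146 mph

ΔP = 1009 − 906 = 103 hPa.
V ≈ 6.76 × 103^0.632 = 6.76 × 18.712 ≈ 126.491 kt.
126.491 × 1.151 ≈ 145.59 mph → 146 mph.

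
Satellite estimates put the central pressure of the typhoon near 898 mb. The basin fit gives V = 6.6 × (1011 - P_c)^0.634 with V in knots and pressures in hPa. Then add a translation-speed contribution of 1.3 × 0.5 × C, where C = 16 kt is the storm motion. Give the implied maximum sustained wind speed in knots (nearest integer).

143 kt

ΔP = 1011 − 898 = 113 mb.
113^0.634 ≈ 20.029.
V ≈ 6.6 × 20.029 ≈ 132.2 kt.
Translation term: 1.3 × 0.5 × 16 = 10.4 kt.
Corrected V ≈ 142.6 kt → 143 kt.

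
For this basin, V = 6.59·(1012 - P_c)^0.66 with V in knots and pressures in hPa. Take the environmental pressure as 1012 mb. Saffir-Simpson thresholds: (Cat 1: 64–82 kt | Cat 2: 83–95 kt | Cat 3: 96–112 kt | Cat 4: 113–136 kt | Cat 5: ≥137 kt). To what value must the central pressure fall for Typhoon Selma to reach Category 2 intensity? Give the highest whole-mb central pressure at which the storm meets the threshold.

Category 2 begins at V = 83 kt.
Required ΔP = (83/6.59)^(1/0.66) = 12.595^1.515 ≈ 46.45 mb.
P_c ≤ 1012 − 46.45 = 965.55, so the highest integer P_c is 965 mb.

965 mb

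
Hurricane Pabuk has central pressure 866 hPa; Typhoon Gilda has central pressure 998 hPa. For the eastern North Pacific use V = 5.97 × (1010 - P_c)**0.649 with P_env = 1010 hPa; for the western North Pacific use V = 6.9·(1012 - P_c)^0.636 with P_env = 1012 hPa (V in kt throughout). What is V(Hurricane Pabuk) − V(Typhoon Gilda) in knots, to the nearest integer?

113 kt

Hurricane Pabuk: ΔP = 144; V ≈ 5.97 × 144^0.649 ≈ 150.23 kt.
Typhoon Gilda: ΔP = 14; V ≈ 6.9 × 14^0.636 ≈ 36.96 kt.
Difference ≈ 150.23 − 36.96 = 113.27 → 113 kt.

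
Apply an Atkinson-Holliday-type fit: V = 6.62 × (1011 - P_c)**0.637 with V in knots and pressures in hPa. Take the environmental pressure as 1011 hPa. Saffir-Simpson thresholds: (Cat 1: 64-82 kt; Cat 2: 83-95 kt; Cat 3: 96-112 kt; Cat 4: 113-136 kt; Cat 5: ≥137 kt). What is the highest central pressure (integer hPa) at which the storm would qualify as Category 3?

Category 3 begins at V = 96 kt.
Required ΔP = (96/6.62)^(1/0.637) = 14.502^1.570 ≈ 66.57 hPa.
P_c ≤ 1011 − 66.57 = 944.43, so the highest integer P_c is 944 hPa.

944 hPa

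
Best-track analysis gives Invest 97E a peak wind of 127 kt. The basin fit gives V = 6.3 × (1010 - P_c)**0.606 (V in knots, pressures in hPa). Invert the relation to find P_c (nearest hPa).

868 hPa

ΔP = (V / 6.3)^(1/0.606) = (127/6.3)^1.650.
127/6.3 = 20.159; 20.159^1.650 ≈ 142.10 hPa.
P_c = 1010 − 142.10 = 867.90 ≈ 868 hPa.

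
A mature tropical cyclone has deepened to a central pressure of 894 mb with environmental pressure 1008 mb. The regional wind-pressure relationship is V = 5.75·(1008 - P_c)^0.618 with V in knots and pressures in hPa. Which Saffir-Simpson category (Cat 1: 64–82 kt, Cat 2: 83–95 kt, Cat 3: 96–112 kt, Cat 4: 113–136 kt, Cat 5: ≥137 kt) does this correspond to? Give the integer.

ΔP = 1008 − 894 = 114 mb.
V ≈ 5.75 × 114^0.618 = 5.75 × 18.67 ≈ 107 kt.
107 kt falls in the Category 3 band.

3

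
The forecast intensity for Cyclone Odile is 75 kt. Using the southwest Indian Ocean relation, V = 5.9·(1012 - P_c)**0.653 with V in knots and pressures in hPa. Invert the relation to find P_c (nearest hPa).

963 hPa

ΔP = (V / 5.9)^(1/0.653) = (75/5.9)^1.531.
75/5.9 = 12.712; 12.712^1.531 ≈ 49.09 hPa.
P_c = 1012 − 49.09 = 962.91 ≈ 963 hPa.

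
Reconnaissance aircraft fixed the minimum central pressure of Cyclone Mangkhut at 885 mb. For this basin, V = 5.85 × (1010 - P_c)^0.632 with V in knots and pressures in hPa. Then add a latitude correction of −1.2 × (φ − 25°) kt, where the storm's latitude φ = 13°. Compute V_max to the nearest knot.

138 kt

ΔP = 1010 − 885 = 125 mb.
125^0.632 ≈ 21.147.
V ≈ 5.85 × 21.147 ≈ 123.7 kt.
Latitude correction: −1.2 × (13 − 25) = 14.4 kt.
Corrected V ≈ 138.1 kt → 138 kt.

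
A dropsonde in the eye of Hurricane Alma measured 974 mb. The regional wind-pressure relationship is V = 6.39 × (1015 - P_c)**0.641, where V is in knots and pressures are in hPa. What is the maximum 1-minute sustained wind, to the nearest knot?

69 kt

ΔP = 1015 − 974 = 41 mb.
41^0.641 ≈ 10.809.
V ≈ 6.39 × 10.809 ≈ 69.1 kt.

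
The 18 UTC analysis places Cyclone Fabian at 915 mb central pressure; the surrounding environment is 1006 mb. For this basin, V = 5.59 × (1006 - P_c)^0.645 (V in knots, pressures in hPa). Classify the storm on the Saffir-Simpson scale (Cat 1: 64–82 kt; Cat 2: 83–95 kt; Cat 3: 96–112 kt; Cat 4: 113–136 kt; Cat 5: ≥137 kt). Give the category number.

3

ΔP = 1006 − 915 = 91 mb.
V ≈ 5.59 × 91^0.645 = 5.59 × 18.35 ≈ 103 kt.
103 kt falls in the Category 3 band.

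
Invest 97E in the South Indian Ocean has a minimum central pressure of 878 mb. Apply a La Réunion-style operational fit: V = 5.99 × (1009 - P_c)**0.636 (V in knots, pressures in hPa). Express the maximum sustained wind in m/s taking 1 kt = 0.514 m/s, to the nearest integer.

68 m/s

ΔP = 1009 − 878 = 131 mb.
V ≈ 5.99 × 131^0.636 = 5.99 × 22.212 ≈ 133.049 kt.
133.049 × 0.514 ≈ 68.39 m/s → 68 m/s.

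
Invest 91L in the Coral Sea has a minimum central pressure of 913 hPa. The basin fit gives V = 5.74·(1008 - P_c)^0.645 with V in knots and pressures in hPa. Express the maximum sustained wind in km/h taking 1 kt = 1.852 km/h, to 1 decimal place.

200.5 km/h

ΔP = 1008 − 913 = 95 hPa.
V ≈ 5.74 × 95^0.645 = 5.74 × 18.864 ≈ 108.279 kt.
108.279 × 1.852 ≈ 200.53 km/h → 200.5 km/h.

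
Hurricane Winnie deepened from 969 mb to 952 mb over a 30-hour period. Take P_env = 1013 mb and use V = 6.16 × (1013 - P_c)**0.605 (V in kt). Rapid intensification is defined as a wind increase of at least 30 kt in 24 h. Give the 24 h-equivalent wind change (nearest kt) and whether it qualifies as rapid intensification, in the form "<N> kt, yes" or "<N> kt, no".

11 kt, no

V₁: ΔP = 44, V ≈ 6.16 × 44^0.605 ≈ 60.80 kt.
V₂: ΔP = 61, V ≈ 6.16 × 61^0.605 ≈ 74.08 kt.
ΔV over 30 h = 13.28 kt → 24 h equivalent = 13.28 × 24/30 ≈ 10.62 kt.
11 kt < 30 kt ⇒ not rapid intensification.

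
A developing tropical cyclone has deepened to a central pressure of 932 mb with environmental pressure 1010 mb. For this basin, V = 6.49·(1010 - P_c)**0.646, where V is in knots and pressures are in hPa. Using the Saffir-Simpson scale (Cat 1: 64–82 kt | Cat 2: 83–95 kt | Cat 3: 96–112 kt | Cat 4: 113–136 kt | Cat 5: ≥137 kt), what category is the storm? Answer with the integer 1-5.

3

ΔP = 1010 − 932 = 78 mb.
V ≈ 6.49 × 78^0.646 = 6.49 × 16.68 ≈ 108 kt.
108 kt falls in the Category 3 band.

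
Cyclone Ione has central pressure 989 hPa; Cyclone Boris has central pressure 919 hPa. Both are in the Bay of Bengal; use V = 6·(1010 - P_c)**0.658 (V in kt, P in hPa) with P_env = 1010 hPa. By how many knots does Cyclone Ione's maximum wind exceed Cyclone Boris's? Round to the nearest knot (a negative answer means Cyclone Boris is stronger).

Cyclone Ione: ΔP = 21; V ≈ 6 × 21^0.658 ≈ 44.48 kt.
Cyclone Boris: ΔP = 91; V ≈ 6 × 91^0.658 ≈ 116.73 kt.
Difference ≈ 44.48 − 116.73 = -72.25 → -72 kt.

-72 kt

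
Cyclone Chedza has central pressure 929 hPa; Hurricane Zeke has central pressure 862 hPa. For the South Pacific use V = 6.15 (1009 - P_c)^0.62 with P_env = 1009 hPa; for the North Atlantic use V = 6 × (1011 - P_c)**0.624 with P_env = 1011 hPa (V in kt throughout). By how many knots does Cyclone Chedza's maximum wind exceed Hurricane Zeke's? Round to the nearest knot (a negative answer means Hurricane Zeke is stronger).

-43 kt

Cyclone Chedza: ΔP = 80; V ≈ 6.15 × 80^0.62 ≈ 93.07 kt.
Hurricane Zeke: ΔP = 149; V ≈ 6 × 149^0.624 ≈ 136.21 kt.
Difference ≈ 93.07 − 136.21 = -43.14 → -43 kt.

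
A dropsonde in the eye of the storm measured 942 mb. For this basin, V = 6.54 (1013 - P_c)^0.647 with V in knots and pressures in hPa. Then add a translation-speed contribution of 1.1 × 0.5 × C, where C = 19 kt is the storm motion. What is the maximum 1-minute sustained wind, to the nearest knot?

ΔP = 1013 − 942 = 71 mb.
71^0.647 ≈ 15.768.
V ≈ 6.54 × 15.768 ≈ 103.1 kt.
Translation term: 1.1 × 0.5 × 19 = 10.45 kt.
Corrected V ≈ 113.55 kt → 114 kt.

114 kt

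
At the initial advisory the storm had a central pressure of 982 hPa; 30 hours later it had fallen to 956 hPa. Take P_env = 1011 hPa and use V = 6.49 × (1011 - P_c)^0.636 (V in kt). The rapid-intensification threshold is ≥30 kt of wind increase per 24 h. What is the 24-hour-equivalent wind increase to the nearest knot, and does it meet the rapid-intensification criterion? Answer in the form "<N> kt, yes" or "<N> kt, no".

V₁: ΔP = 29, V ≈ 6.49 × 29^0.636 ≈ 55.25 kt.
V₂: ΔP = 55, V ≈ 6.49 × 55^0.636 ≈ 83.01 kt.
ΔV over 30 h = 27.76 kt → 24 h equivalent = 27.76 × 24/30 ≈ 22.21 kt.
22 kt < 30 kt ⇒ not rapid intensification.

22 kt, no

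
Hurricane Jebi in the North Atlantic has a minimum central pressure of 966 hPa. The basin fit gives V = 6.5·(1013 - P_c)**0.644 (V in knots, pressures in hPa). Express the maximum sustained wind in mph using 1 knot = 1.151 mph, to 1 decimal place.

ΔP = 1013 − 966 = 47 hPa.
V ≈ 6.5 × 47^0.644 = 6.5 × 11.935 ≈ 77.579 kt.
77.579 × 1.151 ≈ 89.29 mph → 89.3 mph.

89.3 mph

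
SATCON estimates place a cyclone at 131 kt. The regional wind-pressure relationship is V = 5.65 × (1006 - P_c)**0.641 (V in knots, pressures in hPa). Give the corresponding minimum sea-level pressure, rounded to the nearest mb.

ΔP = (V / 5.65)^(1/0.641) = (131/5.65)^1.560.
131/5.65 = 23.186; 23.186^1.560 ≈ 134.84 mb.
P_c = 1006 − 134.84 = 871.16 ≈ 871 mb.

871 mb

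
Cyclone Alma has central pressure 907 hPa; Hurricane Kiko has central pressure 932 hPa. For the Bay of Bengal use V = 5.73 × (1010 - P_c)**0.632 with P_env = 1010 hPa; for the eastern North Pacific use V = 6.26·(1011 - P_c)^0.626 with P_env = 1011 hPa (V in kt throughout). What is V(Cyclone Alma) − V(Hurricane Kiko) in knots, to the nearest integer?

11 kt

Cyclone Alma: ΔP = 103; V ≈ 5.73 × 103^0.632 ≈ 107.22 kt.
Hurricane Kiko: ΔP = 79; V ≈ 6.26 × 79^0.626 ≈ 96.49 kt.
Difference ≈ 107.22 − 96.49 = 10.73 → 11 kt.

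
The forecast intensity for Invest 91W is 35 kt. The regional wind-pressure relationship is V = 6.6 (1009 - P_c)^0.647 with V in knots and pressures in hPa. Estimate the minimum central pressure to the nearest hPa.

ΔP = (V / 6.6)^(1/0.647) = (35/6.6)^1.546.
35/6.6 = 5.303; 5.303^1.546 ≈ 13.18 hPa.
P_c = 1009 − 13.18 = 995.82 ≈ 996 hPa.

996 hPa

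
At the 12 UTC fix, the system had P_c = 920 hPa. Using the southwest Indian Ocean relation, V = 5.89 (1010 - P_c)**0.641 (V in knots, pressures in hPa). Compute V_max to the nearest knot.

ΔP = 1010 − 920 = 90 hPa.
90^0.641 ≈ 17.892.
V ≈ 5.89 × 17.892 ≈ 105.4 kt.

105 kt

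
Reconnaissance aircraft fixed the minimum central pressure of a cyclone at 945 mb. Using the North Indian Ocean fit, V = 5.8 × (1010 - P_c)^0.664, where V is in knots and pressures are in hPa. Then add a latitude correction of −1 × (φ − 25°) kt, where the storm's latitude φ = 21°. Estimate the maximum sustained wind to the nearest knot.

ΔP = 1010 − 945 = 65 mb.
65^0.664 ≈ 15.987.
V ≈ 5.8 × 15.987 ≈ 92.7 kt.
Latitude correction: −1 × (21 − 25) = 4 kt.
Corrected V ≈ 96.7 kt → 97 kt.

97 kt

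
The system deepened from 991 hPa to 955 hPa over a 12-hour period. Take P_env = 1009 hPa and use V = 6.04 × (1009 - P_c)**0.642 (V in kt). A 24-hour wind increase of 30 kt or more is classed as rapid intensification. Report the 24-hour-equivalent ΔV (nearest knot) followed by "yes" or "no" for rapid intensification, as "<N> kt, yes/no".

V₁: ΔP = 18, V ≈ 6.04 × 18^0.642 ≈ 38.63 kt.
V₂: ΔP = 54, V ≈ 6.04 × 54^0.642 ≈ 78.20 kt.
ΔV over 12 h = 39.57 kt → 24 h equivalent = 39.57 × 24/12 ≈ 79.14 kt.
79 kt ≥ 30 kt ⇒ rapid intensification.

79 kt, yes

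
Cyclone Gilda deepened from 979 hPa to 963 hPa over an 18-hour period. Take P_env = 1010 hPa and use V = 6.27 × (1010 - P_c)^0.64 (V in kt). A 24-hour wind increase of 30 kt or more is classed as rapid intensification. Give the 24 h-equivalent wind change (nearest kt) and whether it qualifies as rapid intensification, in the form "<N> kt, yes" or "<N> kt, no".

V₁: ΔP = 31, V ≈ 6.27 × 31^0.64 ≈ 56.46 kt.
V₂: ΔP = 47, V ≈ 6.27 × 47^0.64 ≈ 73.69 kt.
ΔV over 18 h = 17.23 kt → 24 h equivalent = 17.23 × 24/18 ≈ 22.97 kt.
23 kt < 30 kt ⇒ not rapid intensification.

23 kt, no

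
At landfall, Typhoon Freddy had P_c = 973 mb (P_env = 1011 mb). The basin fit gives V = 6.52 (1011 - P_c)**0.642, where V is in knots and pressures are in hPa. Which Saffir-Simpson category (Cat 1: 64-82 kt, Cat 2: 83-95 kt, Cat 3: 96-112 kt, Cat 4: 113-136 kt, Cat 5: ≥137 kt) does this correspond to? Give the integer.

ΔP = 1011 − 973 = 38 mb.
V ≈ 6.52 × 38^0.642 = 6.52 × 10.33 ≈ 67 kt.
67 kt falls in the Category 1 band.

1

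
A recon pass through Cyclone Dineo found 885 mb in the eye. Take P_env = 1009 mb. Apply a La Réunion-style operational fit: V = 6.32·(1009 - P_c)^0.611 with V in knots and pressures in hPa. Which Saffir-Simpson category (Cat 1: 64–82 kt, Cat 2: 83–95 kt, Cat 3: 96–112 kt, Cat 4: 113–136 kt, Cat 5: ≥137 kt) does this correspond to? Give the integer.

ΔP = 1009 − 885 = 124 mb.
V ≈ 6.32 × 124^0.611 = 6.32 × 19.01 ≈ 120 kt.
120 kt falls in the Category 4 band.

4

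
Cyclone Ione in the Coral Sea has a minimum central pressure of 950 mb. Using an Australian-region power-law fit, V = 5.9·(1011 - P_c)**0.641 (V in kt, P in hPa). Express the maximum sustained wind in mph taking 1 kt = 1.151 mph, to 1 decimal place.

94.7 mph

ΔP = 1011 − 950 = 61 mb.
V ≈ 5.9 × 61^0.641 = 5.9 × 13.944 ≈ 82.271 kt.
82.271 × 1.151 ≈ 94.69 mph → 94.7 mph.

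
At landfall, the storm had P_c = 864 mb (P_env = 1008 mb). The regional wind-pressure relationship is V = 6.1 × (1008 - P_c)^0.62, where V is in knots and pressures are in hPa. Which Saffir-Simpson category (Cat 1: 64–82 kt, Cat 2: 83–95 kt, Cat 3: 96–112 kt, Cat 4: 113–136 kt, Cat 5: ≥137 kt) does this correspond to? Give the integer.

ΔP = 1008 − 864 = 144 mb.
V ≈ 6.1 × 144^0.62 = 6.1 × 21.79 ≈ 133 kt.
133 kt falls in the Category 4 band.

4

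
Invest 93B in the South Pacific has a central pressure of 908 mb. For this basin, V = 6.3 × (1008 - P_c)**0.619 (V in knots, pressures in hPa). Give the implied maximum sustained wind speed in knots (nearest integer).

ΔP = 1008 − 908 = 100 mb.
100^0.619 ≈ 17.298.
V ≈ 6.3 × 17.298 ≈ 109.0 kt.

109 kt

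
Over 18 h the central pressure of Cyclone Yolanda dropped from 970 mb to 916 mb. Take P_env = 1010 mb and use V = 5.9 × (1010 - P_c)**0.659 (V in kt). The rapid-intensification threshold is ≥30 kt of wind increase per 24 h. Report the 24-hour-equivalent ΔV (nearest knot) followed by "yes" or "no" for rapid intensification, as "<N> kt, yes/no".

68 kt, yes

V₁: ΔP = 40, V ≈ 5.9 × 40^0.659 ≈ 67.08 kt.
V₂: ΔP = 94, V ≈ 5.9 × 94^0.659 ≈ 117.80 kt.
ΔV over 18 h = 50.72 kt → 24 h equivalent = 50.72 × 24/18 ≈ 67.63 kt.
68 kt ≥ 30 kt ⇒ rapid intensification.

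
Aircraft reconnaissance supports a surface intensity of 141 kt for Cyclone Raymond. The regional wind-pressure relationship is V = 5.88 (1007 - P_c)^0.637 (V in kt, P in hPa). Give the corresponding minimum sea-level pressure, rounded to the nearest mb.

ΔP = (V / 5.88)^(1/0.637) = (141/5.88)^1.570.
141/5.88 = 23.980; 23.980^1.570 ≈ 146.61 mb.
P_c = 1007 − 146.61 = 860.39 ≈ 860 mb.

860 mb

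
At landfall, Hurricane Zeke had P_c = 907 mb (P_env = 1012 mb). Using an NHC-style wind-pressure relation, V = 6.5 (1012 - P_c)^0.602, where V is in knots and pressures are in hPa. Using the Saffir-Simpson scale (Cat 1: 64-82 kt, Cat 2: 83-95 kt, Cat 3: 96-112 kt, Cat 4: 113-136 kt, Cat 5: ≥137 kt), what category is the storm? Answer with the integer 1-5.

ΔP = 1012 − 907 = 105 mb.
V ≈ 6.5 × 105^0.602 = 6.5 × 16.47 ≈ 107 kt.
107 kt falls in the Category 3 band.

3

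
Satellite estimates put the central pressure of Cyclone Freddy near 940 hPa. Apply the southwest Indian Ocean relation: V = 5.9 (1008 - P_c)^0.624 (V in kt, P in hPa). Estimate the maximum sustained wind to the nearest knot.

ΔP = 1008 − 940 = 68 hPa.
68^0.624 ≈ 13.915.
V ≈ 5.9 × 13.915 ≈ 82.1 kt.

82 kt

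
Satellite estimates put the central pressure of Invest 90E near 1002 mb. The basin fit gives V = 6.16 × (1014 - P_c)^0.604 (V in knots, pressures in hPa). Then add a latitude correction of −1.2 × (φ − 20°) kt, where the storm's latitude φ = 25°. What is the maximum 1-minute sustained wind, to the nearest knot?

ΔP = 1014 − 1002 = 12 mb.
12^0.604 ≈ 4.486.
V ≈ 6.16 × 4.486 ≈ 27.6 kt.
Latitude correction: −1.2 × (25 − 20) = -6 kt.
Corrected V ≈ 21.6 kt → 22 kt.

22 kt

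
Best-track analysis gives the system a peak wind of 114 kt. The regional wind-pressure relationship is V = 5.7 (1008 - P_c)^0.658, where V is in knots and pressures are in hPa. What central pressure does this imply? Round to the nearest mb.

ΔP = (V / 5.7)^(1/0.658) = (114/5.7)^1.520.
114/5.7 = 20.000; 20.000^1.520 ≈ 94.90 mb.
P_c = 1008 − 94.90 = 913.10 ≈ 913 mb.

913 mb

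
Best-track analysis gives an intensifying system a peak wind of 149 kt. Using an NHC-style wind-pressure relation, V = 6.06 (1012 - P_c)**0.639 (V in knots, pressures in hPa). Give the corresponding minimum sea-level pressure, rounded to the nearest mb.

ΔP = (V / 6.06)^(1/0.639) = (149/6.06)^1.565.
149/6.06 = 24.587; 24.587^1.565 ≈ 150.10 mb.
P_c = 1012 − 150.10 = 861.90 ≈ 862 mb.

862 mb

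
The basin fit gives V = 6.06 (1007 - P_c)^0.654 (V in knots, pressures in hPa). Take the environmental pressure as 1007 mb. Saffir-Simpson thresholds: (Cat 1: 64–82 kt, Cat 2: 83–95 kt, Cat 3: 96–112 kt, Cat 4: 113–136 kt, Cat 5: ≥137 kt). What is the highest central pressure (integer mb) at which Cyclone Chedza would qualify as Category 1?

Category 1 begins at V = 64 kt.
Required ΔP = (64/6.06)^(1/0.654) = 10.561^1.529 ≈ 36.75 mb.
P_c ≤ 1007 − 36.75 = 970.25, so the highest integer P_c is 970 mb.

970 mb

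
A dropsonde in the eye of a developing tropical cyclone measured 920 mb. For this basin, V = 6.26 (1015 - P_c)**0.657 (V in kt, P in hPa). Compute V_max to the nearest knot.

125 kt

ΔP = 1015 − 920 = 95 mb.
95^0.657 ≈ 19.923.
V ≈ 6.26 × 19.923 ≈ 124.7 kt.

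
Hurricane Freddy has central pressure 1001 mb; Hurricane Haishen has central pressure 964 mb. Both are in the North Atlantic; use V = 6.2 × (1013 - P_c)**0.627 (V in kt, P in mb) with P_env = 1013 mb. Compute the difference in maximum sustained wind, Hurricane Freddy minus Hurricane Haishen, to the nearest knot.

Hurricane Freddy: ΔP = 12; V ≈ 6.2 × 12^0.627 ≈ 29.45 kt.
Hurricane Haishen: ΔP = 49; V ≈ 6.2 × 49^0.627 ≈ 71.15 kt.
Difference ≈ 29.45 − 71.15 = -41.70 → -42 kt.

-42 kt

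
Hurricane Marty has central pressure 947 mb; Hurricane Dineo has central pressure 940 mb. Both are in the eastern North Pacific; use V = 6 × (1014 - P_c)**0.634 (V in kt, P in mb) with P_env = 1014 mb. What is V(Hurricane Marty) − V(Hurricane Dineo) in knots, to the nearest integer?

Hurricane Marty: ΔP = 67; V ≈ 6 × 67^0.634 ≈ 86.27 kt.
Hurricane Dineo: ΔP = 74; V ≈ 6 × 74^0.634 ≈ 91.88 kt.
Difference ≈ 86.27 − 91.88 = -5.61 → -6 kt.

-6 kt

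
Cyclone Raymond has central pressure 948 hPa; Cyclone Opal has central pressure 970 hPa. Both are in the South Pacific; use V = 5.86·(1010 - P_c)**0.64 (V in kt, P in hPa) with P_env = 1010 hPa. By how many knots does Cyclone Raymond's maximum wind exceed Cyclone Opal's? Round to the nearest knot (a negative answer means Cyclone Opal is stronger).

20 kt

Cyclone Raymond: ΔP = 62; V ≈ 5.86 × 62^0.64 ≈ 82.23 kt.
Cyclone Opal: ΔP = 40; V ≈ 5.86 × 40^0.64 ≈ 62.12 kt.
Difference ≈ 82.23 − 62.12 = 20.11 → 20 kt.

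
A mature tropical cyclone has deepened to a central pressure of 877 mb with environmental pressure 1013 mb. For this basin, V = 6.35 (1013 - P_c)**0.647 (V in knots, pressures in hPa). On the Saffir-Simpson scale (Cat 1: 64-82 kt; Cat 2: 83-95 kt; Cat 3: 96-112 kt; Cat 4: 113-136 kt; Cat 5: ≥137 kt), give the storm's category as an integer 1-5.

ΔP = 1013 − 877 = 136 mb.
V ≈ 6.35 × 136^0.647 = 6.35 × 24.01 ≈ 152 kt.
152 kt falls in the Category 5 band.

5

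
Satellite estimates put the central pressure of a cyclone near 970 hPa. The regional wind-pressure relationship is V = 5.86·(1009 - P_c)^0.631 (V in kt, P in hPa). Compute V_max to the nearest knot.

ΔP = 1009 − 970 = 39 hPa.
39^0.631 ≈ 10.092.
V ≈ 5.86 × 10.092 ≈ 59.1 kt.

59 kt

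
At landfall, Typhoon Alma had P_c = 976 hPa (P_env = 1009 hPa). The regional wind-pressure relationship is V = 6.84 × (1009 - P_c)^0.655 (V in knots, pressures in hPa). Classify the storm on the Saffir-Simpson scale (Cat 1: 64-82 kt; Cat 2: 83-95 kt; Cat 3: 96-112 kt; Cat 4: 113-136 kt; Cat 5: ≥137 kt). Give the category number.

1

ΔP = 1009 − 976 = 33 hPa.
V ≈ 6.84 × 33^0.655 = 6.84 × 9.88 ≈ 68 kt.
68 kt falls in the Category 1 band.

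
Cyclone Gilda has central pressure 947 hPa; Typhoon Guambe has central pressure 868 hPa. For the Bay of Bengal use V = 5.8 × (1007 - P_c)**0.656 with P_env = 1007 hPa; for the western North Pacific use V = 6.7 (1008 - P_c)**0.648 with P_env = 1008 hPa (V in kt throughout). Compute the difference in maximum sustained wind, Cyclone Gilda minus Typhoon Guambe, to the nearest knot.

-80 kt

Cyclone Gilda: ΔP = 60; V ≈ 5.8 × 60^0.656 ≈ 85.09 kt.
Typhoon Guambe: ΔP = 140; V ≈ 6.7 × 140^0.648 ≈ 164.73 kt.
Difference ≈ 85.09 − 164.73 = -79.64 → -80 kt.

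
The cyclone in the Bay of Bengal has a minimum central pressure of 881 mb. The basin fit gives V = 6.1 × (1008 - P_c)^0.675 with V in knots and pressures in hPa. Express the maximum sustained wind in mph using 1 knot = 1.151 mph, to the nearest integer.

185 mph

ΔP = 1008 − 881 = 127 mb.
V ≈ 6.1 × 127^0.675 = 6.1 × 26.307 ≈ 160.471 kt.
160.471 × 1.151 ≈ 184.70 mph → 185 mph.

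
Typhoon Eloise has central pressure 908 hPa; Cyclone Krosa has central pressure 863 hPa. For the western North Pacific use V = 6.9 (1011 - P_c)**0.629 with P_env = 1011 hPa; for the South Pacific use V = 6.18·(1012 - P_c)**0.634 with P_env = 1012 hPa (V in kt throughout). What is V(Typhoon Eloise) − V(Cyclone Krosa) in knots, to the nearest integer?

Typhoon Eloise: ΔP = 103; V ≈ 6.9 × 103^0.629 ≈ 127.33 kt.
Cyclone Krosa: ΔP = 149; V ≈ 6.18 × 149^0.634 ≈ 147.50 kt.
Difference ≈ 127.33 − 147.50 = -20.17 → -20 kt.

-20 kt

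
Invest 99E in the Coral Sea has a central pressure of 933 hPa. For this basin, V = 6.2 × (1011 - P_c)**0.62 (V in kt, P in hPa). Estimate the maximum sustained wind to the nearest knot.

ΔP = 1011 − 933 = 78 hPa.
78^0.62 ≈ 14.897.
V ≈ 6.2 × 14.897 ≈ 92.4 kt.

92 kt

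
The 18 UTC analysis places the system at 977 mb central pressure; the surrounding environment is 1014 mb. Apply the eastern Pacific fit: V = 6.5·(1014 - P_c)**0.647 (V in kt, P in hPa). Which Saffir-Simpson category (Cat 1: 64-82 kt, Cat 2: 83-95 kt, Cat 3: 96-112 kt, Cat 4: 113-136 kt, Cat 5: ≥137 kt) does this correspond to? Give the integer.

1

ΔP = 1014 − 977 = 37 mb.
V ≈ 6.5 × 37^0.647 = 6.5 × 10.34 ≈ 67 kt.
67 kt falls in the Category 1 band.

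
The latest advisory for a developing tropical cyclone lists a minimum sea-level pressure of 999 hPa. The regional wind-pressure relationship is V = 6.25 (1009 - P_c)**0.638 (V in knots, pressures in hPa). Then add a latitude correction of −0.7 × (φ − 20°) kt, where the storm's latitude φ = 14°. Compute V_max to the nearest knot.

ΔP = 1009 − 999 = 10 hPa.
10^0.638 ≈ 4.345.
V ≈ 6.25 × 4.345 ≈ 27.2 kt.
Latitude correction: −0.7 × (14 − 20) = 4.2 kt.
Corrected V ≈ 31.4 kt → 31 kt.

31 kt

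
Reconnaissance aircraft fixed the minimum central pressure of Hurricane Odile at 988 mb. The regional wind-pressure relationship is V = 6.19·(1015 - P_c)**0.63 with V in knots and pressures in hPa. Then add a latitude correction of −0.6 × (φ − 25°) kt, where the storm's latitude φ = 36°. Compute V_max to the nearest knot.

43 kt

ΔP = 1015 − 988 = 27 mb.
27^0.63 ≈ 7.976.
V ≈ 6.19 × 7.976 ≈ 49.4 kt.
Latitude correction: −0.6 × (36 − 25) = -6.6 kt.
Corrected V ≈ 42.8 kt → 43 kt.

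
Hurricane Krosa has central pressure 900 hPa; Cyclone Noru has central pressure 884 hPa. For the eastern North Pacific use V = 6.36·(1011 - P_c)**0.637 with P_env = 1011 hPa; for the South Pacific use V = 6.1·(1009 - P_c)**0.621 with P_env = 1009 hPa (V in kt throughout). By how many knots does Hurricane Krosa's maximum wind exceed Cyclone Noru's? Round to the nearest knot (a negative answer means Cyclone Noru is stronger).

5 kt

Hurricane Krosa: ΔP = 111; V ≈ 6.36 × 111^0.637 ≈ 127.74 kt.
Cyclone Noru: ΔP = 125; V ≈ 6.1 × 125^0.621 ≈ 122.32 kt.
Difference ≈ 127.74 − 122.32 = 5.42 → 5 kt.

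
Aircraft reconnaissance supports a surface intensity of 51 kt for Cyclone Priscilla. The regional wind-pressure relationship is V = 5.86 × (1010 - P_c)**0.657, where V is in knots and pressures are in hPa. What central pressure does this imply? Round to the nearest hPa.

ΔP = (V / 5.86)^(1/0.657) = (51/5.86)^1.522.
51/5.86 = 8.703; 8.703^1.522 ≈ 26.93 hPa.
P_c = 1010 − 26.93 = 983.07 ≈ 983 hPa.

983 hPa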